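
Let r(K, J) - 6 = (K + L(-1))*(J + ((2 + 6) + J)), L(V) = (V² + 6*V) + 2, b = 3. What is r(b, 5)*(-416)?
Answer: -2496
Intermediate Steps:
L(V) = 2 + V² + 6*V
r(K, J) = 6 + (-3 + K)*(8 + 2*J) (r(K, J) = 6 + (K + (2 + (-1)² + 6*(-1)))*(J + ((2 + 6) + J)) = 6 + (K + (2 + 1 - 6))*(J + (8 + J)) = 6 + (K - 3)*(8 + 2*J) = 6 + (-3 + K)*(8 + 2*J))
r(b, 5)*(-416) = (-18 - 6*5 + 8*3 + 2*5*3)*(-416) = (-18 - 30 + 24 + 30)*(-416) = 6*(-416) = -2496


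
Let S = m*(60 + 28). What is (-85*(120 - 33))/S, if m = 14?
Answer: -7395/1232 ≈ -6.0024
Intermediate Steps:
S = 1232 (S = 14*(60 + 28) = 14*88 = 1232)
(-85*(120 - 33))/S = -85*(120 - 33)/1232 = -85*87*(1/1232) = -7395*1/1232 = -7395/1232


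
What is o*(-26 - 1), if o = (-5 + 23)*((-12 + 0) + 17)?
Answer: -2430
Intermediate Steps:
o = 90 (o = 18*(-12 + 17) = 18*5 = 90)
o*(-26 - 1) = 90*(-26 - 1) = 90*(-27) = -2430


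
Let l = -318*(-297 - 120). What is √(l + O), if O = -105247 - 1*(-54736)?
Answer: √82095 ≈ 286.52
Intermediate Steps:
l = 132606 (l = -318*(-417) = 132606)
O = -50511 (O = -105247 + 54736 = -50511)
√(l + O) = √(132606 - 50511) = √82095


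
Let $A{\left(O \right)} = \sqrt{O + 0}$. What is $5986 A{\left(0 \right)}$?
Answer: $0$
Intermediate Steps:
$A{\left(O \right)} = \sqrt{O}$
$5986 A{\left(0 \right)} = 5986 \sqrt{0} = 5986 \cdot 0 = 0$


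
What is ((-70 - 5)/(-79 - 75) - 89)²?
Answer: 185804161/23716 ≈ 7834.5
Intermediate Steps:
((-70 - 5)/(-79 - 75) - 89)² = (-75/(-154) - 89)² = (-75*(-1/154) - 89)² = (75/154 - 89)² = (-13631/154)² = 185804161/23716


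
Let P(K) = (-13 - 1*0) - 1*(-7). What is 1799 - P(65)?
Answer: 1805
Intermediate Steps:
P(K) = -6 (P(K) = (-13 + 0) + 7 = -13 + 7 = -6)
1799 - P(65) = 1799 - 1*(-6) = 1799 + 6 = 1805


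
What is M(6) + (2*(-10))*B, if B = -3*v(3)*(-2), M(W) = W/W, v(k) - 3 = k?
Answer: -719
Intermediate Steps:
v(k) = 3 + k
M(W) = 1
B = 36 (B = -3*(3 + 3)*(-2) = -3*6*(-2) = -18*(-2) = 36)
M(6) + (2*(-10))*B = 1 + (2*(-10))*36 = 1 - 20*36 = 1 - 720 = -719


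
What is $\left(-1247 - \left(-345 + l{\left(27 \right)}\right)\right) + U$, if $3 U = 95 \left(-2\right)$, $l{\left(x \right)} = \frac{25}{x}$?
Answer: $- \frac{26089}{27} \approx -966.26$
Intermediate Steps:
$U = - \frac{190}{3}$ ($U = \frac{95 \left(-2\right)}{3} = \frac{1}{3} \left(-190\right) = - \frac{190}{3} \approx -63.333$)
$\left(-1247 - \left(-345 + l{\left(27 \right)}\right)\right) + U = \left(-1247 + \left(345 - \frac{25}{27}\right)\right) - \frac{190}{3} = \left(-1247 + \frac{9290}{27}\right) - \frac{190}{3} = - \frac{24379}{27} - \frac{190}{3} = - \frac{26089}{27}$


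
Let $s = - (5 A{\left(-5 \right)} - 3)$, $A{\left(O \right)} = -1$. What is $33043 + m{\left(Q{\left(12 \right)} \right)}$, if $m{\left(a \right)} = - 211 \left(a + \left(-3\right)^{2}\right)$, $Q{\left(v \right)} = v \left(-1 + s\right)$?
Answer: $13420$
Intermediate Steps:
$s = 8$ ($s = - (5 \left(-1\right) - 3) = - (-5 - 3) = \left(-1\right) \left(-8\right) = 8$)
$Q{\left(v \right)} = 7 v$ ($Q{\left(v \right)} = v \left(-1 + 8\right) = v 7 = 7 v$)
$m{\left(a \right)} = -1899 - 211 a$ ($m{\left(a \right)} = - 211 \left(a + 9\right) = - 211 \left(9 + a\right) = -1899 - 211 a$)
$33043 + m{\left(Q{\left(12 \right)} \right)} = 33043 - \left(1899 + 211 \cdot 7 \cdot 12\right) = 33043 - 19623 = 13420$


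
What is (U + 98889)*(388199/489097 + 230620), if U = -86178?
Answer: 204821310318147/69871 ≈ 2.9314e+9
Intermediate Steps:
(U + 98889)*(388199/489097 + 230620) = (-86178 + 98889)*(388199/489097 + 230620) = 12711*(388199*(1/489097) + 230620) = 12711*(55457/69871 + 230620) = 12711*(16113705477/69871) = 204821310318147/69871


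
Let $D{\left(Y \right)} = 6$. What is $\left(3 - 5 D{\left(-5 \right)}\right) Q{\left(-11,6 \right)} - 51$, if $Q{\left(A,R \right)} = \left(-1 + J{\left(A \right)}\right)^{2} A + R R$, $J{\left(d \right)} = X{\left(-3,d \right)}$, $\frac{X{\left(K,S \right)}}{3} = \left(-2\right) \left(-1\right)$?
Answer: $6402$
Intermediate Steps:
$X{\left(K,S \right)} = 6$ ($X{\left(K,S \right)} = 3 \left(\left(-2\right) \left(-1\right)\right) = 3 \cdot 2 = 6$)
$J{\left(d \right)} = 6$
$Q{\left(A,R \right)} = R^{2} + 25 A$ ($Q{\left(A,R \right)} = \left(-1 + 6\right)^{2} A + R R = 5^{2} A + R^{2} = 25 A + R^{2} = R^{2} + 25 A$)
$\left(3 - 5 D{\left(-5 \right)}\right) Q{\left(-11,6 \right)} - 51 = \left(3 - 30\right) \left(6^{2} + 25 \left(-11\right)\right) - 51 = \left(3 - 30\right) \left(36 - 275\right) - 51 = \left(-27\right) \left(-239\right) - 51 = 6453 - 51 = 6402$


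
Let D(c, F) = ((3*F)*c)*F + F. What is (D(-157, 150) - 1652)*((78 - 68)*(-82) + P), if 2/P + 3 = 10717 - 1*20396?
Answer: 42074020918242/4841 ≈ 8.6912e+9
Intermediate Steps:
D(c, F) = F + 3*c*F² (D(c, F) = (3*F*c)*F + F = 3*c*F² + F = F + 3*c*F²)
P = -1/4841 (P = 2/(-3 + (10717 - 1*20396)) = 2/(-3 + (10717 - 20396)) = 2/(-3 - 9679) = 2/(-9682) = 2*(-1/9682) = -1/4841 ≈ -0.00020657)
(D(-157, 150) - 1652)*((78 - 68)*(-82) + P) = (150*(1 + 3*150*(-157)) - 1652)*((78 - 68)*(-82) - 1/4841) = (150*(1 - 70650) - 1652)*(10*(-82) - 1/4841) = (150*(-70649) - 1652)*(-820 - 1/4841) = (-10597350 - 1652)*(-3969621/4841) = -10599002*(-3969621/4841) = 42074020918242/4841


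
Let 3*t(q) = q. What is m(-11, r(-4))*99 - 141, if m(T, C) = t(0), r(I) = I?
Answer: -141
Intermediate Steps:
t(q) = q/3
m(T, C) = 0 (m(T, C) = (⅓)*0 = 0)
m(-11, r(-4))*99 - 141 = 0*99 - 141 = 0 - 141 = -141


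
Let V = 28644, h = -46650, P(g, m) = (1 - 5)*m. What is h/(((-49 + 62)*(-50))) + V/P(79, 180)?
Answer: 24949/780 ≈ 31.986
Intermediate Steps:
P(g, m) = -4*m
h/(((-49 + 62)*(-50))) + V/P(79, 180) = -46650*(-1/(50*(-49 + 62))) + 28644/((-4*180)) = -46650/(13*(-50)) + 28644/(-720) = -46650/(-650) + 28644*(-1/720) = -46650*(-1/650) - 2387/60 = 933/13 - 2387/60 = 24949/780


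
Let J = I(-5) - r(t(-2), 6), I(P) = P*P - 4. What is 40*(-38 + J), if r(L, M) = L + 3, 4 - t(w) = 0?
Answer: -960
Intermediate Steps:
I(P) = -4 + P**2 (I(P) = P**2 - 4 = -4 + P**2)
t(w) = 4 (t(w) = 4 - 1*0 = 4 + 0 = 4)
r(L, M) = 3 + L
J = 14 (J = (-4 + (-5)**2) - (3 + 4) = (-4 + 25) - 1*7 = 21 - 7 = 14)
40*(-38 + J) = 40*(-38 + 14) = 40*(-24) = -960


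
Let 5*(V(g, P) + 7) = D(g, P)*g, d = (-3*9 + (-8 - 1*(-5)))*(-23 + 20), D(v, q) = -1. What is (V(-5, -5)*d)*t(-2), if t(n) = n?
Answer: 1080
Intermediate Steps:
d = 90 (d = (-27 + (-8 + 5))*(-3) = (-27 - 3)*(-3) = -30*(-3) = 90)
V(g, P) = -7 - g/5 (V(g, P) = -7 + (-g)/5 = -7 - g/5)
(V(-5, -5)*d)*t(-2) = ((-7 - ⅕*(-5))*90)*(-2) = ((-7 + 1)*90)*(-2) = -6*90*(-2) = -540*(-2) = 1080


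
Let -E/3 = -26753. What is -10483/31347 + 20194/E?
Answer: -69444593/838626291 ≈ -0.082808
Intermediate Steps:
E = 80259 (E = -3*(-26753) = 80259)
-10483/31347 + 20194/E = -10483/31347 + 20194/80259 = -69444593/838626291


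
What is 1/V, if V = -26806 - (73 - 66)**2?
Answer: -1/26855 ≈ -3.7237e-5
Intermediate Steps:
V = -26855 (V = -26806 - 1*7**2 = -26806 - 1*49 = -26806 - 49 = -26855)
1/V = 1/(-26855) = -1/26855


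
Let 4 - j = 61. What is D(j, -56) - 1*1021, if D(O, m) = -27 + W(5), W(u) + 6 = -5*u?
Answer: -1079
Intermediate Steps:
W(u) = -6 - 5*u
j = -57 (j = 4 - 1*61 = 4 - 61 = -57)
D(O, m) = -58 (D(O, m) = -27 + (-6 - 5*5) = -27 + (-6 - 25) = -27 - 31 = -58)
D(j, -56) - 1*1021 = -58 - 1*1021 = -58 - 1021 = -1079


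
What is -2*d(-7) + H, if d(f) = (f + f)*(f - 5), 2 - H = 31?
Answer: -365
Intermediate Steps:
H = -29 (H = 2 - 1*31 = 2 - 31 = -29)
d(f) = 2*f*(-5 + f) (d(f) = (2*f)*(-5 + f) = 2*f*(-5 + f))
-2*d(-7) + H = -4*(-7)*(-5 - 7) - 29 = -4*(-7)*(-12) - 29 = -2*168 - 29 = -336 - 29 = -365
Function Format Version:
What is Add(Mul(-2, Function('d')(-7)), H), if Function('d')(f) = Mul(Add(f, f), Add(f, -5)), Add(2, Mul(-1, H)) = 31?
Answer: -365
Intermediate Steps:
H = -29 (H = Add(2, Mul(-1, 31)) = Add(2, -31) = -29)
Function('d')(f) = Mul(2, f, Add(-5, f)) (Function('d')(f) = Mul(Mul(2, f), Add(-5, f)) = Mul(2, f, Add(-5, f)))
Add(Mul(-2, Function('d')(-7)), H) = Add(Mul(-2, Mul(2, -7, Add(-5, -7))), -29) = Add(Mul(-2, Mul(2, -7, -12)), -29) = Add(Mul(-2, 168), -29) = Add(-336, -29) = -365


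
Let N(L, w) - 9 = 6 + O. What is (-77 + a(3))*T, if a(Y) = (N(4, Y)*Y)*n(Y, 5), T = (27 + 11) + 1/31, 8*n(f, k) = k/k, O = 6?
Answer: -651987/248 ≈ -2629.0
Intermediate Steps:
n(f, k) = ⅛ (n(f, k) = (k/k)/8 = (⅛)*1 = ⅛)
N(L, w) = 21 (N(L, w) = 9 + (6 + 6) = 9 + 12 = 21)
T = 1179/31 (T = 38 + 1/31 = 1179/31 ≈ 38.032)
a(Y) = 21*Y/8 (a(Y) = (21*Y)*(⅛) = 21*Y/8)
(-77 + a(3))*T = (-77 + (21/8)*3)*(1179/31) = (-77 + 63/8)*(1179/31) = -553/8*1179/31 = -651987/248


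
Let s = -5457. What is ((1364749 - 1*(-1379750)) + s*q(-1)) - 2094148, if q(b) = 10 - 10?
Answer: 650351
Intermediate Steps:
q(b) = 0
((1364749 - 1*(-1379750)) + s*q(-1)) - 2094148 = ((1364749 - 1*(-1379750)) - 5457*0) - 2094148 = ((1364749 + 1379750) + 0) - 2094148 = (2744499 + 0) - 2094148 = 2744499 - 2094148 = 650351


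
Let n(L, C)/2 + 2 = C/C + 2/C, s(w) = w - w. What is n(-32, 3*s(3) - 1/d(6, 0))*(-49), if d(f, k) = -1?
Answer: -98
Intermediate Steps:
s(w) = 0
n(L, C) = -2 + 4/C (n(L, C) = -4 + 2*(C/C + 2/C) = -4 + 2*(1 + 2/C) = -4 + (2 + 4/C) = -2 + 4/C)
n(-32, 3*s(3) - 1/d(6, 0))*(-49) = (-2 + 4/(3*0 - 1/(-1)))*(-49) = (-2 + 4/(0 - 1*(-1)))*(-49) = (-2 + 4/(0 + 1))*(-49) = (-2 + 4/1)*(-49) = (-2 + 4*1)*(-49) = (-2 + 4)*(-49) = 2*(-49) = -98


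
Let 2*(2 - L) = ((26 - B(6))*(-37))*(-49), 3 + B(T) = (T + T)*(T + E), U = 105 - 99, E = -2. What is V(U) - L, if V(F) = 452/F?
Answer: -102901/6 ≈ -17150.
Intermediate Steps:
U = 6
B(T) = -3 + 2*T*(-2 + T) (B(T) = -3 + (T + T)*(T - 2) = -3 + (2*T)*(-2 + T) = -3 + 2*T*(-2 + T))
L = 34451/2 (L = 2 - (26 - (-3 - 4*6 + 2*6²))*(-37)*(-49)/2 = 2 - (26 - (-3 - 24 + 2*36))*(-37)*(-49)/2 = 2 - (26 - (-3 - 24 + 72))*(-37)*(-49)/2 = 2 - (26 - 1*45)*(-37)*(-49)/2 = 2 - (26 - 45)*(-37)*(-49)/2 = 2 - (-19*(-37))*(-49)/2 = 2 - 703*(-49)/2 = 2 - ½*(-34447) = 2 + 34447/2 = 34451/2 ≈ 17226.)
V(U) - L = 452/6 - 1*34451/2 = 452*(⅙) - 34451/2 = 226/3 - 34451/2 = -102901/6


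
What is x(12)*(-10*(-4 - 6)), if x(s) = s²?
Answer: 14400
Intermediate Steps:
x(12)*(-10*(-4 - 6)) = 12²*(-10*(-4 - 6)) = 144*(-10*(-10)) = 144*100 = 14400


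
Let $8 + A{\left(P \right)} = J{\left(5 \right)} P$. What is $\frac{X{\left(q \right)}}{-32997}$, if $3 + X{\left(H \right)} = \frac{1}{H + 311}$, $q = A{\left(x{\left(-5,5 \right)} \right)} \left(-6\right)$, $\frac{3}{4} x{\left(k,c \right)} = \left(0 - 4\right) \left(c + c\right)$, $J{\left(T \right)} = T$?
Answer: $\frac{5876}{64641123} \approx 9.0902 \cdot 10^{-5}$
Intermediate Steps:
$x{\left(k,c \right)} = - \frac{32 c}{3}$ ($x{\left(k,c \right)} = \frac{4 \left(0 - 4\right) \left(c + c\right)}{3} = \frac{4 \left(- 4 \cdot 2 c\right)}{3} = \frac{4 \left(- 8 c\right)}{3} = - \frac{32 c}{3}$)
$A{\left(P \right)} = -8 + 5 P$
$q = 1648$ ($q = \left(-8 + 5 \left(\left(- \frac{32}{3}\right) 5\right)\right) \left(-6\right) = \left(-8 + 5 \left(- \frac{160}{3}\right)\right) \left(-6\right) = \left(-8 - \frac{800}{3}\right) \left(-6\right) = \left(- \frac{824}{3}\right) \left(-6\right) = 1648$)
$X{\left(H \right)} = -3 + \frac{1}{311 + H}$ ($X{\left(H \right)} = -3 + \frac{1}{H + 311} = -3 + \frac{1}{311 + H}$)
$\frac{X{\left(q \right)}}{-32997} = \frac{\frac{1}{311 + 1648} \left(-932 - 4944\right)}{-32997} = \frac{-932 - 4944}{1959} \left(- \frac{1}{32997}\right) = \frac{1}{1959} \left(-5876\right) \left(- \frac{1}{32997}\right) = \left(- \frac{5876}{1959}\right) \left(- \frac{1}{32997}\right) = \frac{5876}{64641123}$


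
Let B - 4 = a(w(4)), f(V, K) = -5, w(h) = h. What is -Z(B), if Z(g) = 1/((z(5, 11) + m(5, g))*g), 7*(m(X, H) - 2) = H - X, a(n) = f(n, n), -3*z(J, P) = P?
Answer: -21/53 ≈ -0.39623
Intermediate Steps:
z(J, P) = -P/3
a(n) = -5
m(X, H) = 2 - X/7 + H/7 (m(X, H) = 2 + (H - X)/7 = 2 + (-X/7 + H/7) = 2 - X/7 + H/7)
B = -1 (B = 4 - 5 = -1)
Z(g) = 1/(g*(-50/21 + g/7)) (Z(g) = 1/((-1/3*11 + (2 - 1/7*5 + g/7))*g) = 1/((-11/3 + (2 - 5/7 + g/7))*g) = 1/((-11/3 + (9/7 + g/7))*g) = 1/((-50/21 + g/7)*g) = 1/(g*(-50/21 + g/7)))
-Z(B) = -21/((-1)*(-50 + 3*(-1))) = -21*(-1)/(-50 - 3) = -21*(-1)/(-53) = -21*(-1)*(-1)/53 = -1*21/53 = -21/53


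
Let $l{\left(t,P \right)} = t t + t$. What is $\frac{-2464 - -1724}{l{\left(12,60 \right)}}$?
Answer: $- \frac{185}{39} \approx -4.7436$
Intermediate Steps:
$l{\left(t,P \right)} = t + t^{2}$ ($l{\left(t,P \right)} = t^{2} + t = t + t^{2}$)
$\frac{-2464 - -1724}{l{\left(12,60 \right)}} = \frac{-2464 - -1724}{12 \left(1 + 12\right)} = \frac{-2464 + 1724}{12 \cdot 13} = - \frac{740}{156} = \left(-740\right) \frac{1}{156} = - \frac{185}{39}$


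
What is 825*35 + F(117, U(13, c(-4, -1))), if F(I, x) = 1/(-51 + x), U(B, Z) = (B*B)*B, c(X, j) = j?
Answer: 61965751/2146 ≈ 28875.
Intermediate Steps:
U(B, Z) = B³ (U(B, Z) = B²*B = B³)
825*35 + F(117, U(13, c(-4, -1))) = 825*35 + 1/(-51 + 13³) = 28875 + 1/(-51 + 2197) = 28875 + 1/2146 = 61965751/2146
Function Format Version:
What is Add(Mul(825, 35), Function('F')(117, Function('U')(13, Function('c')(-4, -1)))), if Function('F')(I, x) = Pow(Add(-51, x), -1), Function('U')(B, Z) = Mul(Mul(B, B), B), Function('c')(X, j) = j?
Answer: Rational(61965751, 2146) ≈ 28875.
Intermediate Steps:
Function('U')(B, Z) = Pow(B, 3) (Function('U')(B, Z) = Mul(Pow(B, 2), B) = Pow(B, 3))
Add(Mul(825, 35), Function('F')(117, Function('U')(13, Function('c')(-4, -1)))) = Add(Mul(825, 35), Pow(Add(-51, Pow(13, 3)), -1)) = Add(28875, Pow(Add(-51, 2197), -1)) = Add(28875, Pow(2146, -1)) = Add(28875, Rational(1, 2146)) = Rational(61965751, 2146)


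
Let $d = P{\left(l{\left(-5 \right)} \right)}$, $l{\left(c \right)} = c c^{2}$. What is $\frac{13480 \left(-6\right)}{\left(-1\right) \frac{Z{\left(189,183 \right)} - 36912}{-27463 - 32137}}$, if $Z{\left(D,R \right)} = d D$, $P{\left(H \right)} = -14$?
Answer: $\frac{803408000}{6593} \approx 1.2186 \cdot 10^{5}$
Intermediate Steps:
$l{\left(c \right)} = c^{3}$
$d = -14$
$Z{\left(D,R \right)} = - 14 D$
$\frac{13480 \left(-6\right)}{\left(-1\right) \frac{Z{\left(189,183 \right)} - 36912}{-27463 - 32137}} = \frac{13480 \left(-6\right)}{\left(-1\right) \frac{\left(-14\right) 189 - 36912}{-27463 - 32137}} = - \frac{80880}{\left(-1\right) \frac{-2646 - 36912}{-59600}} = - \frac{80880}{\left(-1\right) \left(\left(-39558\right) \left(- \frac{1}{59600}\right)\right)} = - \frac{80880}{\left(-1\right) \frac{19779}{29800}} = - \frac{80880}{- \frac{19779}{29800}} = \left(-80880\right) \left(- \frac{29800}{19779}\right) = \frac{803408000}{6593}$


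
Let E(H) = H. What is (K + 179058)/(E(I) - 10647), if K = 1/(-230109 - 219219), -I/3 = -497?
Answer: -80455773023/4114047168 ≈ -19.556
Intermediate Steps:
I = 1491 (I = -3*(-497) = 1491)
K = -1/449328 (K = 1/(-449328) = -1/449328 ≈ -2.2255e-6)
(K + 179058)/(E(I) - 10647) = (-1/449328 + 179058)/(1491 - 10647) = (80455773023/449328)/(-9156) = (80455773023/449328)*(-1/9156) = -80455773023/4114047168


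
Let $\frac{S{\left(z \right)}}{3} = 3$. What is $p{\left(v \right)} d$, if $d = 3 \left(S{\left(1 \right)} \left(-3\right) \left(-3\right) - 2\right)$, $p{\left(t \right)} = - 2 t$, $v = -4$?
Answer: $1896$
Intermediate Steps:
$S{\left(z \right)} = 9$ ($S{\left(z \right)} = 3 \cdot 3 = 9$)
$d = 237$ ($d = 3 \left(9 \left(-3\right) \left(-3\right) - 2\right) = 3 \left(\left(-27\right) \left(-3\right) - 2\right) = 3 \left(81 - 2\right) = 3 \cdot 79 = 237$)
$p{\left(v \right)} d = \left(-2\right) \left(-4\right) 237 = 8 \cdot 237 = 1896$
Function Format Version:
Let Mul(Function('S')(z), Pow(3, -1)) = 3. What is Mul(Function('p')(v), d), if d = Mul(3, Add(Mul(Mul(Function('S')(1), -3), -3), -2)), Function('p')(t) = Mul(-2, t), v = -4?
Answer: 1896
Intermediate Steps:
Function('S')(z) = 9 (Function('S')(z) = Mul(3, 3) = 9)
d = 237 (d = Mul(3, Add(Mul(Mul(9, -3), -3), -2)) = Mul(3, Add(Mul(-27, -3), -2)) = Mul(3, Add(81, -2)) = Mul(3, 79) = 237)
Mul(Function('p')(v), d) = Mul(Mul(-2, -4), 237) = Mul(8, 237) = 1896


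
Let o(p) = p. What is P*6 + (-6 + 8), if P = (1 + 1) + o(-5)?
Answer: -16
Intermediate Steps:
P = -3 (P = (1 + 1) - 5 = 2 - 5 = -3)
P*6 + (-6 + 8) = -3*6 + (-6 + 8) = -18 + 2 = -16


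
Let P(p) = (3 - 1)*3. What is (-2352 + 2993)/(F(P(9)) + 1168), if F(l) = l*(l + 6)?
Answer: 641/1240 ≈ 0.51694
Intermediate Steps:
P(p) = 6 (P(p) = 2*3 = 6)
F(l) = l*(6 + l)
(-2352 + 2993)/(F(P(9)) + 1168) = (-2352 + 2993)/(6*(6 + 6) + 1168) = 641/(6*12 + 1168) = 641/(72 + 1168) = 641/1240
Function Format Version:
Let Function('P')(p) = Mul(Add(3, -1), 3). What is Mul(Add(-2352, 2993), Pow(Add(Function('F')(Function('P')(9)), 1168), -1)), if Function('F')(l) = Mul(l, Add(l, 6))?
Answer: Rational(641, 1240) ≈ 0.51694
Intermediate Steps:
Function('P')(p) = 6 (Function('P')(p) = Mul(2, 3) = 6)
Function('F')(l) = Mul(l, Add(6, l))
Mul(Add(-2352, 2993), Pow(Add(Function('F')(Function('P')(9)), 1168), -1)) = Mul(Add(-2352, 2993), Pow(Add(Mul(6, Add(6, 6)), 1168), -1)) = Mul(641, Pow(Add(Mul(6, 12), 1168), -1)) = Mul(641, Pow(Add(72, 1168), -1)) = Mul(641, Pow(1240, -1)) = Mul(641, Rational(1, 1240)) = Rational(641, 1240)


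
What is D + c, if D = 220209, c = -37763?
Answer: 182446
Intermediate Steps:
D + c = 220209 - 37763 = 182446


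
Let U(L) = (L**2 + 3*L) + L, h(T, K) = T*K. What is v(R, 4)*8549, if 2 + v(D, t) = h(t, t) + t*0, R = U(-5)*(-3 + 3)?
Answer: 119686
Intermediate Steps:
h(T, K) = K*T
U(L) = L**2 + 4*L
R = 0 (R = (-5*(4 - 5))*(-3 + 3) = -5*(-1)*0 = 5*0 = 0)
v(D, t) = -2 + t**2 (v(D, t) = -2 + (t*t + t*0) = -2 + (t**2 + 0) = -2 + t**2)
v(R, 4)*8549 = (-2 + 4**2)*8549 = (-2 + 16)*8549 = 14*8549 = 119686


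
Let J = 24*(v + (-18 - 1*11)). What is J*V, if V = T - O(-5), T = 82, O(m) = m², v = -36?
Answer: -88920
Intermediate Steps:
V = 57 (V = 82 - 1*(-5)² = 82 - 1*25 = 82 - 25 = 57)
J = -1560 (J = 24*(-36 + (-18 - 1*11)) = 24*(-36 + (-18 - 11)) = 24*(-36 - 29) = 24*(-65) = -1560)
J*V = -1560*57 = -88920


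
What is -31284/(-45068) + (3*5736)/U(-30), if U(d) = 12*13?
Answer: 16258551/146471 ≈ 111.00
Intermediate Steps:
U(d) = 156
-31284/(-45068) + (3*5736)/U(-30) = -31284/(-45068) + (3*5736)/156 = -31284*(-1/45068) + 17208*(1/156) = 7821/11267 + 1434/13 = 16258551/146471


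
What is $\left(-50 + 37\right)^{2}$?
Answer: $169$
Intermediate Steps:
$\left(-50 + 37\right)^{2} = \left(-13\right)^{2} = 169$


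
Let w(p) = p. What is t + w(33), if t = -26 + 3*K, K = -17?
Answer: -44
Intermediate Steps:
t = -77 (t = -26 + 3*(-17) = -26 - 51 = -77)
t + w(33) = -77 + 33 = -44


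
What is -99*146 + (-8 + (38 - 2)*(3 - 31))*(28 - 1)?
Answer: -41886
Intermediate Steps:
-99*146 + (-8 + (38 - 2)*(3 - 31))*(28 - 1) = -14454 + (-8 + 36*(-28))*27 = -14454 + (-8 - 1008)*27 = -14454 - 1016*27 = -14454 - 27432 = -41886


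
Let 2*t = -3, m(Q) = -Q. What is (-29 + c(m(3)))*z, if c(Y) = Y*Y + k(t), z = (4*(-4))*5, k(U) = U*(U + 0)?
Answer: 1420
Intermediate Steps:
t = -3/2 (t = (½)*(-3) = -3/2 ≈ -1.5000)
k(U) = U² (k(U) = U*U = U²)
z = -80 (z = -16*5 = -80)
c(Y) = 9/4 + Y² (c(Y) = Y*Y + (-3/2)² = Y² + 9/4 = 9/4 + Y²)
(-29 + c(m(3)))*z = (-29 + (9/4 + (-1*3)²))*(-80) = (-29 + (9/4 + (-3)²))*(-80) = (-29 + (9/4 + 9))*(-80) = (-29 + 45/4)*(-80) = -71/4*(-80) = 1420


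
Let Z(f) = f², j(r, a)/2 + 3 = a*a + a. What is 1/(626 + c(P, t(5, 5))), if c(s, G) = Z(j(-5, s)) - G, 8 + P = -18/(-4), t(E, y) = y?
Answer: 4/3013 ≈ 0.0013276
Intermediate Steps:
j(r, a) = -6 + 2*a + 2*a² (j(r, a) = -6 + 2*(a*a + a) = -6 + 2*(a² + a) = -6 + 2*(a + a²) = -6 + (2*a + 2*a²) = -6 + 2*a + 2*a²)
P = -7/2 (P = -8 - 18/(-4) = -8 - 18*(-¼) = -8 + 9/2 = -7/2 ≈ -3.5000)
c(s, G) = (-6 + 2*s + 2*s²)² - G
1/(626 + c(P, t(5, 5))) = 1/(626 + (-1*5 + 4*(-3 - 7/2 + (-7/2)²)²)) = 1/(626 + (-5 + 4*(-3 - 7/2 + 49/4)²)) = 1/(626 + (-5 + 4*(23/4)²)) = 1/(626 + (-5 + 4*(529/16))) = 1/(626 + (-5 + 529/4)) = 1/(626 + 509/4) = 1/(3013/4) = 4/3013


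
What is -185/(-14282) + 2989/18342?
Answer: 311366/1770003 ≈ 0.17591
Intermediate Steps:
-185/(-14282) + 2989/18342 = -185*(-1/14282) + 2989*(1/18342) = 5/386 + 2989/18342 = 311366/1770003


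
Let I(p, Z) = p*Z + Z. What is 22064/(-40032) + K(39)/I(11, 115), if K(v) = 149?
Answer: -255037/575460 ≈ -0.44319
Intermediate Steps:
I(p, Z) = Z + Z*p (I(p, Z) = Z*p + Z = Z + Z*p)
22064/(-40032) + K(39)/I(11, 115) = 22064/(-40032) + 149/((115*(1 + 11))) = 22064*(-1/40032) + 149/((115*12)) = -1379/2502 + 149/1380 = -255037/575460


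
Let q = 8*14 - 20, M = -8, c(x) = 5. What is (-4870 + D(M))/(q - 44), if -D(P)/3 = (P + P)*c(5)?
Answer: -2315/24 ≈ -96.458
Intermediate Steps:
q = 92 (q = 112 - 20 = 92)
D(P) = -30*P (D(P) = -3*(P + P)*5 = -3*2*P*5 = -30*P)
(-4870 + D(M))/(q - 44) = (-4870 - 30*(-8))/(92 - 44) = (-4870 + 240)/48 = -4630*1/48 = -2315/24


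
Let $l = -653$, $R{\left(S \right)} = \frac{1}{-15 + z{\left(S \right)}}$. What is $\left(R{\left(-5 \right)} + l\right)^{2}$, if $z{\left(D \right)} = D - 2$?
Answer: $\frac{206410689}{484} \approx 4.2647 \cdot 10^{5}$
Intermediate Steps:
$z{\left(D \right)} = -2 + D$
$R{\left(S \right)} = \frac{1}{-17 + S}$ ($R{\left(S \right)} = \frac{1}{-15 + \left(-2 + S\right)} = \frac{1}{-17 + S}$)
$\left(R{\left(-5 \right)} + l\right)^{2} = \left(\frac{1}{-17 - 5} - 653\right)^{2} = \left(\frac{1}{-22} - 653\right)^{2} = \left(- \frac{1}{22} - 653\right)^{2} = \left(- \frac{14367}{22}\right)^{2} = \frac{206410689}{484}$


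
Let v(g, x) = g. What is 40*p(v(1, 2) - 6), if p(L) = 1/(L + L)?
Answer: -4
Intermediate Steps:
p(L) = 1/(2*L)
40*p(v(1, 2) - 6) = 40*(1/(2*(1 - 6))) = 40*((1/2)/(-5)) = 40*((1/2)*(-1/5)) = 40*(-1/10) = -4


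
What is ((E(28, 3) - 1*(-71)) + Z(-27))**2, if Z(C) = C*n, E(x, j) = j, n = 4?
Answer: 1156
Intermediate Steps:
Z(C) = 4*C (Z(C) = C*4 = 4*C)
((E(28, 3) - 1*(-71)) + Z(-27))**2 = ((3 - 1*(-71)) + 4*(-27))**2 = ((3 + 71) - 108)**2 = (74 - 108)**2 = (-34)**2 = 1156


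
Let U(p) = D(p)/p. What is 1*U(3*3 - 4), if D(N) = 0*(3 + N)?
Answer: 0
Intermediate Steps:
D(N) = 0
U(p) = 0 (U(p) = 0/p = 0)
1*U(3*3 - 4) = 1*0 = 0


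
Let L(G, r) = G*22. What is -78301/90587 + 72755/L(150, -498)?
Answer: 1266452777/59787420 ≈ 21.183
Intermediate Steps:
L(G, r) = 22*G
-78301/90587 + 72755/L(150, -498) = -78301/90587 + 72755/((22*150)) = -78301*1/90587 + 72755/3300 = -78301/90587 + 72755*(1/3300) = -78301/90587 + 14551/660 = 1266452777/59787420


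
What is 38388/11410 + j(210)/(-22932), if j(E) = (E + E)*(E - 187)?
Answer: 654841/222495 ≈ 2.9432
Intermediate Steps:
j(E) = 2*E*(-187 + E) (j(E) = (2*E)*(-187 + E) = 2*E*(-187 + E))
38388/11410 + j(210)/(-22932) = 38388/11410 + (2*210*(-187 + 210))/(-22932) = 38388*(1/11410) + (2*210*23)*(-1/22932) = 2742/815 + 9660*(-1/22932) = 2742/815 - 115/273 = 654841/222495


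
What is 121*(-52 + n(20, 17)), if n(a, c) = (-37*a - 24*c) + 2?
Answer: -144958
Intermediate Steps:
n(a, c) = 2 - 37*a - 24*c
121*(-52 + n(20, 17)) = 121*(-52 + (2 - 37*20 - 24*17)) = 121*(-52 + (2 - 740 - 408)) = 121*(-52 - 1146) = 121*(-1198) = -144958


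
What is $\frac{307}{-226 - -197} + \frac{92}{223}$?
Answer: $- \frac{65793}{6467} \approx -10.174$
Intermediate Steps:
$\frac{307}{-226 - -197} + \frac{92}{223} = \frac{307}{-226 + 197} + 92 \cdot \frac{1}{223} = \frac{307}{-29} + \frac{92}{223} = 307 \left(- \frac{1}{29}\right) + \frac{92}{223} = - \frac{307}{29} + \frac{92}{223} = - \frac{65793}{6467}$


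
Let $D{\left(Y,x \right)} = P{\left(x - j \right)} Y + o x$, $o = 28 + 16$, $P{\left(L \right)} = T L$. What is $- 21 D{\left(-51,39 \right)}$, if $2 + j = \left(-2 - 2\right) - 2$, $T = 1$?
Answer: $14301$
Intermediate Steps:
$j = -8$ ($j = -2 - 6 = -8$)
$P{\left(L \right)} = L$ ($P{\left(L \right)} = 1 L = L$)
$o = 44$
$D{\left(Y,x \right)} = 44 x + Y \left(8 + x\right)$ ($D{\left(Y,x \right)} = \left(x - -8\right) Y + 44 x = \left(x + 8\right) Y + 44 x = \left(8 + x\right) Y + 44 x = Y \left(8 + x\right) + 44 x = 44 x + Y \left(8 + x\right)$)
$- 21 D{\left(-51,39 \right)} = - 21 \left(44 \cdot 39 - 51 \left(8 + 39\right)\right) = - 21 \left(1716 - 2397\right) = \left(-21\right) \left(-681\right) = 14301$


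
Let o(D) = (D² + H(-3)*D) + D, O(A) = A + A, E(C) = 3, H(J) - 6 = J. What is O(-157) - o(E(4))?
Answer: -335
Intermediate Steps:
H(J) = 6 + J
O(A) = 2*A
o(D) = D² + 4*D (o(D) = (D² + (6 - 3)*D) + D = (D² + 3*D) + D = D² + 4*D)
O(-157) - o(E(4)) = 2*(-157) - 3*(4 + 3) = -314 - 3*7 = -314 - 21 = -335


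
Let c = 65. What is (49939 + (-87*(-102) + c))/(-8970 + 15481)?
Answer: 58878/6511 ≈ 9.0428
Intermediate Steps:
(49939 + (-87*(-102) + c))/(-8970 + 15481) = (49939 + (-87*(-102) + 65))/(-8970 + 15481) = (49939 + (8874 + 65))/6511 = (49939 + 8939)*(1/6511) = 58878*(1/6511) = 58878/6511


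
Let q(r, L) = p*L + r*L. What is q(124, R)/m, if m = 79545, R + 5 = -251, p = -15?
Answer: -27904/79545 ≈ -0.35080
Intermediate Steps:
R = -256 (R = -5 - 251 = -256)
q(r, L) = -15*L + L*r (q(r, L) = -15*L + r*L = -15*L + L*r)
q(124, R)/m = -256*(-15 + 124)/79545 = -256*109*(1/79545) = -27904*1/79545 = -27904/79545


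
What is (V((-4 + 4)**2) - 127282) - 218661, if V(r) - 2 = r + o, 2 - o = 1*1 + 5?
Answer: -345945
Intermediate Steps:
o = -4 (o = 2 - (1*1 + 5) = 2 - (1 + 5) = 2 - 1*6 = 2 - 6 = -4)
V(r) = -2 + r (V(r) = 2 + (r - 4) = 2 + (-4 + r) = -2 + r)
(V((-4 + 4)**2) - 127282) - 218661 = ((-2 + (-4 + 4)**2) - 127282) - 218661 = ((-2 + 0**2) - 127282) - 218661 = ((-2 + 0) - 127282) - 218661 = (-2 - 127282) - 218661 = -127284 - 218661 = -345945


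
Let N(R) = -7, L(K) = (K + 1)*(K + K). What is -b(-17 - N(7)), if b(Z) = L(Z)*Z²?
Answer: -18000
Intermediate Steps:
L(K) = 2*K*(1 + K) (L(K) = (1 + K)*(2*K) = 2*K*(1 + K))
b(Z) = 2*Z³*(1 + Z) (b(Z) = (2*Z*(1 + Z))*Z² = 2*Z³*(1 + Z))
-b(-17 - N(7)) = -2*(-17 - 1*(-7))³*(1 + (-17 - 1*(-7))) = -2*(-17 + 7)³*(1 + (-17 + 7)) = -2*(-10)³*(1 - 10) = -2*(-1000)*(-9) = -1*18000 = -18000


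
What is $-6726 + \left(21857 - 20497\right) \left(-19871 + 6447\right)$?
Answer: $-18263366$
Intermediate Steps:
$-6726 + \left(21857 - 20497\right) \left(-19871 + 6447\right) = -6726 + 1360 \left(-13424\right) = -6726 - 18256640 = -18263366$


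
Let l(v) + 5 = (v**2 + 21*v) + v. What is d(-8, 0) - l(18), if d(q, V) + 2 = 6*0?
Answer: -717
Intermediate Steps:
d(q, V) = -2 (d(q, V) = -2 + 6*0 = -2 + 0 = -2)
l(v) = -5 + v**2 + 22*v (l(v) = -5 + ((v**2 + 21*v) + v) = -5 + (v**2 + 22*v) = -5 + v**2 + 22*v)
d(-8, 0) - l(18) = -2 - (-5 + 18**2 + 22*18) = -2 - (-5 + 324 + 396) = -2 - 1*715 = -2 - 715 = -717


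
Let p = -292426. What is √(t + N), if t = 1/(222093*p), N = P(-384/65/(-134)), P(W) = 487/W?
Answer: √82831413693785397854862223/86594356824 ≈ 105.10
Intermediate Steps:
N = 2120885/192 (N = 487/((-384/65/(-134))) = 487/((-384*1/65*(-1/134))) = 487/((-384/65*(-1/134))) = 487/(192/4355) = 487*(4355/192) = 2120885/192 ≈ 11046.)
t = -1/64945767618 (t = 1/(222093*(-292426)) = (1/222093)*(-1/292426) = -1/64945767618 ≈ -1.5397e-11)
√(t + N) = √(-1/64945767618 + 2120885/192) = √(22957084059083623/2078264563776) = √82831413693785397854862223/86594356824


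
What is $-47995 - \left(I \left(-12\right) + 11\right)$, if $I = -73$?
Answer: $-48882$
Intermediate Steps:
$-47995 - \left(I \left(-12\right) + 11\right) = -47995 - \left(\left(-73\right) \left(-12\right) + 11\right) = -47995 - \left(876 + 11\right) = -47995 - 887 = -48882$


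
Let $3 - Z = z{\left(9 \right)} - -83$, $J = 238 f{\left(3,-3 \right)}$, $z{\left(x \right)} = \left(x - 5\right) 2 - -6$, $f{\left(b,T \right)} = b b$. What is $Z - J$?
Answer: $-2236$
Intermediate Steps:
$f{\left(b,T \right)} = b^{2}$
$z{\left(x \right)} = -4 + 2 x$ ($z{\left(x \right)} = \left(-5 + x\right) 2 + 6 = \left(-10 + 2 x\right) + 6 = -4 + 2 x$)
$J = 2142$ ($J = 238 \cdot 3^{2} = 238 \cdot 9 = 2142$)
$Z = -94$ ($Z = 3 - \left(\left(-4 + 2 \cdot 9\right) - -83\right) = 3 - \left(\left(-4 + 18\right) + 83\right) = 3 - \left(14 + 83\right) = 3 - 97 = -94$)
$Z - J = -94 - 2142 = -2236$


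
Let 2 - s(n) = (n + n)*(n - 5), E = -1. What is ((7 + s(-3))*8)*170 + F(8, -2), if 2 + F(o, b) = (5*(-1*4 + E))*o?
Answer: -53242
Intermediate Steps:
s(n) = 2 - 2*n*(-5 + n) (s(n) = 2 - (n + n)*(n - 5) = 2 - 2*n*(-5 + n))
F(o, b) = -2 - 25*o (F(o, b) = -2 + (5*(-1*4 - 1))*o = -2 + (5*(-4 - 1))*o = -2 + (5*(-5))*o = -2 - 25*o)
((7 + s(-3))*8)*170 + F(8, -2) = ((7 + (2 - 2*(-3)**2 + 10*(-3)))*8)*170 + (-2 - 25*8) = ((7 + (2 - 2*9 - 30))*8)*170 + (-2 - 200) = ((7 + (2 - 18 - 30))*8)*170 - 202 = ((7 - 46)*8)*170 - 202 = -39*8*170 - 202 = -312*170 - 202 = -53040 - 202 = -53242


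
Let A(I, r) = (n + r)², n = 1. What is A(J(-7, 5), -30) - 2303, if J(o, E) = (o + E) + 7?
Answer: -1462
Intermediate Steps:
J(o, E) = 7 + E + o (J(o, E) = (E + o) + 7 = 7 + E + o)
A(I, r) = (1 + r)²
A(J(-7, 5), -30) - 2303 = (1 - 30)² - 2303 = (-29)² - 2303 = 841 - 2303 = -1462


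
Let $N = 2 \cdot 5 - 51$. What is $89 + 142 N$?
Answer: $-5733$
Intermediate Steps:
$N = -41$ ($N = 10 - 51 = -41$)
$89 + 142 N = 89 + 142 \left(-41\right) = 89 - 5822 = -5733$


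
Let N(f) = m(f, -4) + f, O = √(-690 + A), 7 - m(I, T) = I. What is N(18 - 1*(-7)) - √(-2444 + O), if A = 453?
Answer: 7 - √(-2444 + I*√237) ≈ 6.8443 - 49.437*I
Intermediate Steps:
m(I, T) = 7 - I
O = I*√237 (O = √(-690 + 453) = √(-237) = I*√237 ≈ 15.395*I)
N(f) = 7 (N(f) = (7 - f) + f = 7)
N(18 - 1*(-7)) - √(-2444 + O) = 7 - √(-2444 + I*√237)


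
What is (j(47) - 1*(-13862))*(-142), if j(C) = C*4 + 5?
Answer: -1995810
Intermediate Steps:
j(C) = 5 + 4*C (j(C) = 4*C + 5 = 5 + 4*C)
(j(47) - 1*(-13862))*(-142) = ((5 + 4*47) - 1*(-13862))*(-142) = ((5 + 188) + 13862)*(-142) = (193 + 13862)*(-142) = 14055*(-142) = -1995810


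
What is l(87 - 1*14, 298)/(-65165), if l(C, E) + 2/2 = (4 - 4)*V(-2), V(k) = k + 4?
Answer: 1/65165 ≈ 1.5346e-5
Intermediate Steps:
V(k) = 4 + k
l(C, E) = -1 (l(C, E) = -1 + (4 - 4)*(4 - 2) = -1 + 0*2 = -1 + 0 = -1)
l(87 - 1*14, 298)/(-65165) = -1/(-65165) = -1*(-1/65165) = 1/65165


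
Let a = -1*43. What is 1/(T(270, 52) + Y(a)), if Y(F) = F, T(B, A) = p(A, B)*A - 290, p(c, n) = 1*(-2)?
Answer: -1/437 ≈ -0.0022883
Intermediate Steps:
p(c, n) = -2
T(B, A) = -290 - 2*A (T(B, A) = -2*A - 290 = -290 - 2*A)
a = -43
1/(T(270, 52) + Y(a)) = 1/((-290 - 2*52) - 43) = 1/((-290 - 104) - 43) = 1/(-394 - 43) = 1/(-437) = -1/437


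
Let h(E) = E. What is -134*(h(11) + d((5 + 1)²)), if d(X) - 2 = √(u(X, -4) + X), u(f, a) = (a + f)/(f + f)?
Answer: -1742 - 268*√82/3 ≈ -2550.9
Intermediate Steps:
u(f, a) = (a + f)/(2*f) (u(f, a) = (a + f)/((2*f)) = (a + f)*(1/(2*f)) = (a + f)/(2*f))
d(X) = 2 + √(X + (-4 + X)/(2*X)) (d(X) = 2 + √((-4 + X)/(2*X) + X) = 2 + √(X + (-4 + X)/(2*X)))
-134*(h(11) + d((5 + 1)²)) = -134*(11 + (2 + √(2 - 8/(5 + 1)² + 4*(5 + 1)²)/2)) = -134*(11 + (2 + √(2 - 8/(6²) + 4*6²)/2)) = -134*(11 + (2 + √(2 - 8/36 + 4*36)/2)) = -134*(11 + (2 + √(2 - 8*1/36 + 144)/2)) = -134*(11 + (2 + √(2 - 2/9 + 144)/2)) = -134*(11 + (2 + √(1312/9)/2)) = -134*(11 + (2 + (4*√82/3)/2)) = -134*(11 + (2 + 2*√82/3)) = -134*(13 + 2*√82/3) = -1742 - 268*√82/3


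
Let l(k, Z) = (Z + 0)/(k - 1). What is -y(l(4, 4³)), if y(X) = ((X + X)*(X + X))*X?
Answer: -1048576/27 ≈ -38836.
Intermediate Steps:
l(k, Z) = Z/(-1 + k)
y(X) = 4*X³ (y(X) = ((2*X)*(2*X))*X = (4*X²)*X = 4*X³)
-y(l(4, 4³)) = -4*(4³/(-1 + 4))³ = -4*(64/3)³ = -4*262144/27 = -1*1048576/27 = -1048576/27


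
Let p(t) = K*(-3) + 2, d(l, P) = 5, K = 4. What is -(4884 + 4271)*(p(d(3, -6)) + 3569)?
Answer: -32582645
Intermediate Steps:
p(t) = -10 (p(t) = 4*(-3) + 2 = -12 + 2 = -10)
-(4884 + 4271)*(p(d(3, -6)) + 3569) = -(4884 + 4271)*(-10 + 3569) = -9155*3559 = -1*32582645 = -32582645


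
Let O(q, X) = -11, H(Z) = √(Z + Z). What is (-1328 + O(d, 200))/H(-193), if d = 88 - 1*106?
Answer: 1339*I*√386/386 ≈ 68.153*I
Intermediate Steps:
H(Z) = √2*√Z (H(Z) = √(2*Z) = √2*√Z)
d = -18 (d = 88 - 106 = -18)
(-1328 + O(d, 200))/H(-193) = (-1328 - 11)/((√2*√(-193))) = -1339*(-I*√386/386) = -(-1339)*I*√386/386 = 1339*I*√386/386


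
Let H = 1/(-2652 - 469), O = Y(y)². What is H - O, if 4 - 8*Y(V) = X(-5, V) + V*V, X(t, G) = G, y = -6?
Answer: -527465/49936 ≈ -10.563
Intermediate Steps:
Y(V) = ½ - V/8 - V²/8 (Y(V) = ½ - (V + V*V)/8 = ½ - (V + V²)/8 = ½ + (-V/8 - V²/8) = ½ - V/8 - V²/8)
O = 169/16 (O = (½ - ⅛*(-6) - ⅛*(-6)²)² = (½ + ¾ - ⅛*36)² = (½ + ¾ - 9/2)² = (-13/4)² = 169/16 ≈ 10.563)
H = -1/3121 (H = 1/(-3121) = -1/3121 ≈ -0.00032041)
H - O = -1/3121 - 1*169/16 = -1/3121 - 169/16 = -527465/49936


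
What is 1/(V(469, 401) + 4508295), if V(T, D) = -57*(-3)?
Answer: 1/4508466 ≈ 2.2180e-7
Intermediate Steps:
V(T, D) = 171
1/(V(469, 401) + 4508295) = 1/(171 + 4508295) = 1/4508466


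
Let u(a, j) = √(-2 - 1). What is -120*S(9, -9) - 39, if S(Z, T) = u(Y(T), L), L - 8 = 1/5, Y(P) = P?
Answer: -39 - 120*I*√3 ≈ -39.0 - 207.85*I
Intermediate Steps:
L = 41/5 (L = 8 + 1/5 = 8 + ⅕ = 41/5 ≈ 8.2000)
u(a, j) = I*√3 (u(a, j) = √(-3) = I*√3)
S(Z, T) = I*√3
-120*S(9, -9) - 39 = -120*I*√3 - 39 = -39 - 120*I*√3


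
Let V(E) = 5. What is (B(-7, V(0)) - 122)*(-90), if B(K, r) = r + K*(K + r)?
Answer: 9270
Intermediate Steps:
(B(-7, V(0)) - 122)*(-90) = ((5 + (-7)² - 7*5) - 122)*(-90) = ((5 + 49 - 35) - 122)*(-90) = (19 - 122)*(-90) = -103*(-90) = 9270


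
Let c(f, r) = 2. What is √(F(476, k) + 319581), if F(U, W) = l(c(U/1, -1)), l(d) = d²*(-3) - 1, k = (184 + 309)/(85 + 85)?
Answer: 4*√19973 ≈ 565.30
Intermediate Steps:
k = 29/10 (k = 493/170 = 493*(1/170) = 29/10 ≈ 2.9000)
l(d) = -1 - 3*d² (l(d) = -3*d² - 1 = -1 - 3*d²)
F(U, W) = -13 (F(U, W) = -1 - 3*2² = -1 - 3*4 = -1 - 12 = -13)
√(F(476, k) + 319581) = √(-13 + 319581) = √319568 = 4*√19973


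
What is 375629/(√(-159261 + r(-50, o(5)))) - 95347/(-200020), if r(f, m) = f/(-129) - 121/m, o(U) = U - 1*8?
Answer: 95347/200020 - 375629*I*√73599574/3423236 ≈ 0.47669 - 941.37*I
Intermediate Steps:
o(U) = -8 + U (o(U) = U - 8 = -8 + U)
r(f, m) = -121/m - f/129 (r(f, m) = f*(-1/129) - 121/m = -f/129 - 121/m = -121/m - f/129)
375629/(√(-159261 + r(-50, o(5)))) - 95347/(-200020) = 375629/(√(-159261 + (-121/(-8 + 5) - 1/129*(-50)))) - 95347/(-200020) = 375629/(√(-159261 + (-121/(-3) + 50/129))) - 95347*(-1/200020) = 375629/(√(-159261 + (-121*(-⅓) + 50/129))) + 95347/200020 = 375629/(√(-159261 + (121/3 + 50/129))) + 95347/200020 = 375629/(√(-159261 + 1751/43)) + 95347/200020 = 375629/(√(-6846472/43)) + 95347/200020 = 375629/((2*I*√73599574/43)) + 95347/200020 = 375629*(-I*√73599574/3423236) + 95347/200020 = -375629*I*√73599574/3423236 + 95347/200020 = 95347/200020 - 375629*I*√73599574/3423236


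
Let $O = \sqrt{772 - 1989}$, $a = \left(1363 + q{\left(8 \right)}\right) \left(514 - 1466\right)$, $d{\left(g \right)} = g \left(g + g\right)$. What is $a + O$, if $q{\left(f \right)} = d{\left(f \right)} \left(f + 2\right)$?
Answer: $-2516136 + i \sqrt{1217} \approx -2.5161 \cdot 10^{6} + 34.885 i$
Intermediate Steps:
$d{\left(g \right)} = 2 g^{2}$ ($d{\left(g \right)} = g 2 g = 2 g^{2}$)
$q{\left(f \right)} = 2 f^{2} \left(2 + f\right)$ ($q{\left(f \right)} = 2 f^{2} \left(f + 2\right) = 2 f^{2} \left(2 + f\right)$)
$a = -2516136$ ($a = \left(1363 + 2 \cdot 8^{2} \left(2 + 8\right)\right) \left(514 - 1466\right) = \left(1363 + 2 \cdot 64 \cdot 10\right) \left(-952\right) = \left(1363 + 1280\right) \left(-952\right) = 2643 \left(-952\right) = -2516136$)
$O = i \sqrt{1217}$ ($O = \sqrt{-1217} = i \sqrt{1217} \approx 34.885 i$)
$a + O = -2516136 + i \sqrt{1217}$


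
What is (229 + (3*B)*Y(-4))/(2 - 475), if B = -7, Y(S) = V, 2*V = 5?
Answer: -353/946 ≈ -0.37315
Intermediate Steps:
V = 5/2 (V = (½)*5 = 5/2 ≈ 2.5000)
Y(S) = 5/2
(229 + (3*B)*Y(-4))/(2 - 475) = (229 + (3*(-7))*(5/2))/(2 - 475) = (229 - 21*5/2)/(-473) = (229 - 105/2)*(-1/473) = (353/2)*(-1/473) = -353/946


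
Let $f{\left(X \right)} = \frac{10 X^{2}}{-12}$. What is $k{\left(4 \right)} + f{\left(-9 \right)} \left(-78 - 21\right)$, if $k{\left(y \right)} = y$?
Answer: $\frac{13373}{2} \approx 6686.5$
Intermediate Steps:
$f{\left(X \right)} = - \frac{5 X^{2}}{6}$ ($f{\left(X \right)} = 10 X^{2} \left(- \frac{1}{12}\right) = - \frac{5 X^{2}}{6}$)
$k{\left(4 \right)} + f{\left(-9 \right)} \left(-78 - 21\right) = 4 + - \frac{5 \left(-9\right)^{2}}{6} \left(-78 - 21\right) = 4 + \left(- \frac{5}{6}\right) 81 \left(-78 - 21\right) = 4 - - \frac{13365}{2} = 4 + \frac{13365}{2} = \frac{13373}{2}$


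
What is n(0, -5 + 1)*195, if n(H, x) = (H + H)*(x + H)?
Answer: 0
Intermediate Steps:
n(H, x) = 2*H*(H + x) (n(H, x) = (2*H)*(H + x) = 2*H*(H + x))
n(0, -5 + 1)*195 = (2*0*(0 + (-5 + 1)))*195 = (2*0*(0 - 4))*195 = (2*0*(-4))*195 = 0*195 = 0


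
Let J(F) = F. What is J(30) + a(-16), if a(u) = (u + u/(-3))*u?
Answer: 602/3 ≈ 200.67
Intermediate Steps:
a(u) = 2*u**2/3 (a(u) = (u + u*(-1/3))*u = (u - u/3)*u = (2*u/3)*u = 2*u**2/3)
J(30) + a(-16) = 30 + (2/3)*(-16)**2 = 30 + (2/3)*256 = 30 + 512/3 = 602/3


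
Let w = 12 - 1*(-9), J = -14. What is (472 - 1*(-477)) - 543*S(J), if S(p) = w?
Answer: -10454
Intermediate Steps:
w = 21 (w = 12 + 9 = 21)
S(p) = 21
(472 - 1*(-477)) - 543*S(J) = (472 - 1*(-477)) - 543*21 = (472 + 477) - 11403 = 949 - 11403 = -10454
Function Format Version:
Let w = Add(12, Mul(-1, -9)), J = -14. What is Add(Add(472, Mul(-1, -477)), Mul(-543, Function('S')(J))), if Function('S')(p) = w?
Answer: -10454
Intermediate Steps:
w = 21 (w = Add(12, 9) = 21)
Function('S')(p) = 21
Add(Add(472, Mul(-1, -477)), Mul(-543, Function('S')(J))) = Add(Add(472, Mul(-1, -477)), Mul(-543, 21)) = Add(Add(472, 477), -11403) = Add(949, -11403) = -10454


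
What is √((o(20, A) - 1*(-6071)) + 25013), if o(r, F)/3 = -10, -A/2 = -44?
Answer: √31054 ≈ 176.22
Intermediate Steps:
A = 88 (A = -2*(-44) = 88)
o(r, F) = -30 (o(r, F) = 3*(-10) = -30)
√((o(20, A) - 1*(-6071)) + 25013) = √((-30 - 1*(-6071)) + 25013) = √((-30 + 6071) + 25013) = √(6041 + 25013) = √31054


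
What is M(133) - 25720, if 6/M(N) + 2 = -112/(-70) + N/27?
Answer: -15714110/611 ≈ -25719.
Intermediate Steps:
M(N) = 6/(-2/5 + N/27) (M(N) = 6/(-2 + (-112/(-70) + N/27)) = 6/(-2 + (-112*(-1/70) + N*(1/27))) = 6/(-2 + (8/5 + N/27)) = 6/(-2/5 + N/27))
M(133) - 25720 = 810/(-54 + 5*133) - 25720 = 810/(-54 + 665) - 25720 = 810/611 - 25720 = -15714110/611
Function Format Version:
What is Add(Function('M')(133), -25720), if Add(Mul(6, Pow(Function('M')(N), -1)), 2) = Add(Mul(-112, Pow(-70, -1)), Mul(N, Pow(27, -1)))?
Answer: Rational(-15714110, 611) ≈ -25719.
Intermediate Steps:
Function('M')(N) = Mul(6, Pow(Add(Rational(-2, 5), Mul(Rational(1, 27), N)), -1)) (Function('M')(N) = Mul(6, Pow(Add(-2, Add(Mul(-112, Pow(-70, -1)), Mul(N, Pow(27, -1)))), -1)) = Mul(6, Pow(Add(-2, Add(Mul(-112, Rational(-1, 70)), Mul(N, Rational(1, 27)))), -1)) = Mul(6, Pow(Add(-2, Add(Rational(8, 5), Mul(Rational(1, 27), N))), -1)) = Mul(6, Pow(Add(Rational(-2, 5), Mul(Rational(1, 27), N)), -1)))
Add(Function('M')(133), -25720) = Add(Mul(810, Pow(Add(-54, Mul(5, 133)), -1)), -25720) = Add(Mul(810, Pow(Add(-54, 665), -1)), -25720) = Add(Mul(810, Pow(611, -1)), -25720) = Add(Mul(810, Rational(1, 611)), -25720) = Add(Rational(810, 611), -25720) = Rational(-15714110, 611)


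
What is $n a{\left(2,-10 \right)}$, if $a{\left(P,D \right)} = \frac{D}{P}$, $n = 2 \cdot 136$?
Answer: $-1360$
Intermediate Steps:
$n = 272$
$n a{\left(2,-10 \right)} = 272 \left(- \frac{10}{2}\right) = 272 \left(\left(-10\right) \frac{1}{2}\right) = 272 \left(-5\right) = -1360$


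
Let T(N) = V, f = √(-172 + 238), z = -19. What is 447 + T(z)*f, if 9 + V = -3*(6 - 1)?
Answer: 447 - 24*√66 ≈ 252.02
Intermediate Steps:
f = √66 ≈ 8.1240
V = -24 (V = -9 - 3*(6 - 1) = -9 - 3*5 = -9 - 15 = -24)
T(N) = -24
447 + T(z)*f = 447 - 24*√66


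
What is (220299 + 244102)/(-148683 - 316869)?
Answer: -464401/465552 ≈ -0.99753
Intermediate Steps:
(220299 + 244102)/(-148683 - 316869) = 464401/(-465552) = 464401*(-1/465552) = -464401/465552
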